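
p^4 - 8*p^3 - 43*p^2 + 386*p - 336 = (p - 8)*(p - 6)*(p - 1)*(p + 7)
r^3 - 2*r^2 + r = r*(r - 1)^2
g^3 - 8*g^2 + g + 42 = (g - 7)*(g - 3)*(g + 2)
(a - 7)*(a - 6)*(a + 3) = a^3 - 10*a^2 + 3*a + 126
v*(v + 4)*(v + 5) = v^3 + 9*v^2 + 20*v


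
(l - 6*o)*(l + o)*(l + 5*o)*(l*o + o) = l^4*o + l^3*o - 31*l^2*o^3 - 30*l*o^4 - 31*l*o^3 - 30*o^4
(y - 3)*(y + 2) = y^2 - y - 6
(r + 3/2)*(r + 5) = r^2 + 13*r/2 + 15/2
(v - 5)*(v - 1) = v^2 - 6*v + 5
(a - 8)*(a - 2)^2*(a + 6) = a^4 - 6*a^3 - 36*a^2 + 184*a - 192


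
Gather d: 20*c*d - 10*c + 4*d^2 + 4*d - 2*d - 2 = -10*c + 4*d^2 + d*(20*c + 2) - 2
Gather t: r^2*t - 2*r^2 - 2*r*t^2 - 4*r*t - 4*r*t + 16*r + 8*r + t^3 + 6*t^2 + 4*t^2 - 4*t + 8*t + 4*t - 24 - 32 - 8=-2*r^2 + 24*r + t^3 + t^2*(10 - 2*r) + t*(r^2 - 8*r + 8) - 64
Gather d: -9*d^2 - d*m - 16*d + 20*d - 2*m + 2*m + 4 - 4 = -9*d^2 + d*(4 - m)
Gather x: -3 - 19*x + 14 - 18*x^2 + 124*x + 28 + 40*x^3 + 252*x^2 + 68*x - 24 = 40*x^3 + 234*x^2 + 173*x + 15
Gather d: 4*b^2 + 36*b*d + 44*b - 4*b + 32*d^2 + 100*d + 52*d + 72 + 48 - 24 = 4*b^2 + 40*b + 32*d^2 + d*(36*b + 152) + 96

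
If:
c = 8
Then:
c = 8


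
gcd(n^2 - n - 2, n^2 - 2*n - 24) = 1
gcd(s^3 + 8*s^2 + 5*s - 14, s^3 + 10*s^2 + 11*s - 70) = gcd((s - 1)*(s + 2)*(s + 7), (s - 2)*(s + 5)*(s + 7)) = s + 7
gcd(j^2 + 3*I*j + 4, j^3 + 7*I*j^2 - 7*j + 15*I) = j - I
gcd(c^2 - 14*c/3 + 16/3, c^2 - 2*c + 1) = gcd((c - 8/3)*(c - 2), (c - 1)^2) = 1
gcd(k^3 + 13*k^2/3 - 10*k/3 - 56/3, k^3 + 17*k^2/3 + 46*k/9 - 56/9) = k^2 + 19*k/3 + 28/3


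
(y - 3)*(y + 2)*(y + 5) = y^3 + 4*y^2 - 11*y - 30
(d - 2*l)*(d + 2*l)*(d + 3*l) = d^3 + 3*d^2*l - 4*d*l^2 - 12*l^3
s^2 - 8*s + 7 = (s - 7)*(s - 1)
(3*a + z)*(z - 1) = 3*a*z - 3*a + z^2 - z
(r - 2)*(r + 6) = r^2 + 4*r - 12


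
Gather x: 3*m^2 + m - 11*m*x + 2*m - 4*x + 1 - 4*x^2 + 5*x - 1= 3*m^2 + 3*m - 4*x^2 + x*(1 - 11*m)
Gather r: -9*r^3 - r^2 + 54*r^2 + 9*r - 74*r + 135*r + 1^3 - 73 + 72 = -9*r^3 + 53*r^2 + 70*r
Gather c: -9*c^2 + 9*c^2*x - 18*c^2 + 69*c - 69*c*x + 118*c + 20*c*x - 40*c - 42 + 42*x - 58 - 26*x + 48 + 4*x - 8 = c^2*(9*x - 27) + c*(147 - 49*x) + 20*x - 60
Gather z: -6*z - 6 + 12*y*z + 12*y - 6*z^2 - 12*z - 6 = 12*y - 6*z^2 + z*(12*y - 18) - 12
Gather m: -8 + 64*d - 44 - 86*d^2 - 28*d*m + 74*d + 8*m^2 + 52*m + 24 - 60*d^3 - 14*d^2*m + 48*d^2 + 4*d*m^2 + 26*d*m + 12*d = -60*d^3 - 38*d^2 + 150*d + m^2*(4*d + 8) + m*(-14*d^2 - 2*d + 52) - 28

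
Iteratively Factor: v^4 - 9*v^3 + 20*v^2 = (v - 4)*(v^3 - 5*v^2) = v*(v - 4)*(v^2 - 5*v) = v^2*(v - 4)*(v - 5)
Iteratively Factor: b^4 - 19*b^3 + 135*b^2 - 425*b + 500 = (b - 5)*(b^3 - 14*b^2 + 65*b - 100) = (b - 5)^2*(b^2 - 9*b + 20) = (b - 5)^3*(b - 4)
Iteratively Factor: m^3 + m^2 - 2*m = (m)*(m^2 + m - 2) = m*(m - 1)*(m + 2)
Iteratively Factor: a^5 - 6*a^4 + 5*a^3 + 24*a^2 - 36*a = (a)*(a^4 - 6*a^3 + 5*a^2 + 24*a - 36) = a*(a + 2)*(a^3 - 8*a^2 + 21*a - 18) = a*(a - 3)*(a + 2)*(a^2 - 5*a + 6) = a*(a - 3)^2*(a + 2)*(a - 2)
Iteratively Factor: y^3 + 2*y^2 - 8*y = (y)*(y^2 + 2*y - 8) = y*(y - 2)*(y + 4)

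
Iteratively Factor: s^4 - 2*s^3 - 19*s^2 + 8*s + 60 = (s + 2)*(s^3 - 4*s^2 - 11*s + 30) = (s + 2)*(s + 3)*(s^2 - 7*s + 10) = (s - 2)*(s + 2)*(s + 3)*(s - 5)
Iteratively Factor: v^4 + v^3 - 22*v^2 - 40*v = (v + 2)*(v^3 - v^2 - 20*v) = v*(v + 2)*(v^2 - v - 20) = v*(v + 2)*(v + 4)*(v - 5)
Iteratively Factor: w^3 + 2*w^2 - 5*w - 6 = (w - 2)*(w^2 + 4*w + 3) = (w - 2)*(w + 3)*(w + 1)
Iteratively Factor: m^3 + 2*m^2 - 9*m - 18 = (m + 3)*(m^2 - m - 6) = (m + 2)*(m + 3)*(m - 3)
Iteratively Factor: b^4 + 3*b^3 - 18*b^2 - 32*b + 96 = (b + 4)*(b^3 - b^2 - 14*b + 24) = (b - 2)*(b + 4)*(b^2 + b - 12) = (b - 3)*(b - 2)*(b + 4)*(b + 4)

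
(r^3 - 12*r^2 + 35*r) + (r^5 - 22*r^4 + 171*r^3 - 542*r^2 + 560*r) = r^5 - 22*r^4 + 172*r^3 - 554*r^2 + 595*r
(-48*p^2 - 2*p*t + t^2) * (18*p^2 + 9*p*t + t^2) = -864*p^4 - 468*p^3*t - 48*p^2*t^2 + 7*p*t^3 + t^4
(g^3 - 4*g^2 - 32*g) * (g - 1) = g^4 - 5*g^3 - 28*g^2 + 32*g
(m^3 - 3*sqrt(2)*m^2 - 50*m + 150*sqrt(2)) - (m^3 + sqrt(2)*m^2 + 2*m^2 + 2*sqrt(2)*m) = -4*sqrt(2)*m^2 - 2*m^2 - 50*m - 2*sqrt(2)*m + 150*sqrt(2)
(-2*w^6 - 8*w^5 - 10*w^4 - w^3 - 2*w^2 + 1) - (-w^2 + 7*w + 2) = -2*w^6 - 8*w^5 - 10*w^4 - w^3 - w^2 - 7*w - 1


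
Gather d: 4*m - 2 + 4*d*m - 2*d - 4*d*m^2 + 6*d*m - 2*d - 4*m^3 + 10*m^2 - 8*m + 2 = d*(-4*m^2 + 10*m - 4) - 4*m^3 + 10*m^2 - 4*m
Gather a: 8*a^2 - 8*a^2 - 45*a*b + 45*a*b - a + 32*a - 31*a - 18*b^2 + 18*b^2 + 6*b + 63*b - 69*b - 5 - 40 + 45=0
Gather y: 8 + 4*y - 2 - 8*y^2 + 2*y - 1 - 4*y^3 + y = -4*y^3 - 8*y^2 + 7*y + 5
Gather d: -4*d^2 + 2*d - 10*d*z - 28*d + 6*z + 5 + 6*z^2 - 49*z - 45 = -4*d^2 + d*(-10*z - 26) + 6*z^2 - 43*z - 40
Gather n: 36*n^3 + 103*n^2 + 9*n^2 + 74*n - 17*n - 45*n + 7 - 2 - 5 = 36*n^3 + 112*n^2 + 12*n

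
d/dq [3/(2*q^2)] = -3/q^3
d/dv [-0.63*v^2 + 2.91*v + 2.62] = 2.91 - 1.26*v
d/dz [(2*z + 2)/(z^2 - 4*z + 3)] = 2*(z^2 - 4*z - 2*(z - 2)*(z + 1) + 3)/(z^2 - 4*z + 3)^2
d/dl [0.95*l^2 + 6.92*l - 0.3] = 1.9*l + 6.92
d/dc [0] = 0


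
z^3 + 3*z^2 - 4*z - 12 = (z - 2)*(z + 2)*(z + 3)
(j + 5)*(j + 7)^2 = j^3 + 19*j^2 + 119*j + 245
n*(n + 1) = n^2 + n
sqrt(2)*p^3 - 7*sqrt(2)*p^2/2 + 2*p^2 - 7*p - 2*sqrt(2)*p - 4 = (p - 4)*(p + sqrt(2))*(sqrt(2)*p + sqrt(2)/2)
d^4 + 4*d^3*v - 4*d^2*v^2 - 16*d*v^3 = d*(d - 2*v)*(d + 2*v)*(d + 4*v)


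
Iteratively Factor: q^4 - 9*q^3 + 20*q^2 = (q - 4)*(q^3 - 5*q^2) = q*(q - 4)*(q^2 - 5*q) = q*(q - 5)*(q - 4)*(q)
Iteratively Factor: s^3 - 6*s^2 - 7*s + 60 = (s - 4)*(s^2 - 2*s - 15) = (s - 5)*(s - 4)*(s + 3)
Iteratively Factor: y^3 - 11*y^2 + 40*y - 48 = (y - 3)*(y^2 - 8*y + 16) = (y - 4)*(y - 3)*(y - 4)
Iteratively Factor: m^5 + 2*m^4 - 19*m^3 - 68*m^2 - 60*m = (m + 3)*(m^4 - m^3 - 16*m^2 - 20*m) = (m - 5)*(m + 3)*(m^3 + 4*m^2 + 4*m) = (m - 5)*(m + 2)*(m + 3)*(m^2 + 2*m) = m*(m - 5)*(m + 2)*(m + 3)*(m + 2)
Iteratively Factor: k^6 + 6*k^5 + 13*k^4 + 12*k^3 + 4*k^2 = (k + 1)*(k^5 + 5*k^4 + 8*k^3 + 4*k^2) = (k + 1)^2*(k^4 + 4*k^3 + 4*k^2) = k*(k + 1)^2*(k^3 + 4*k^2 + 4*k) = k*(k + 1)^2*(k + 2)*(k^2 + 2*k) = k^2*(k + 1)^2*(k + 2)*(k + 2)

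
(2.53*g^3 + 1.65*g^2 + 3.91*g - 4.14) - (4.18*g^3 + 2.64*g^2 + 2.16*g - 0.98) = -1.65*g^3 - 0.99*g^2 + 1.75*g - 3.16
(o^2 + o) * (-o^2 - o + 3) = -o^4 - 2*o^3 + 2*o^2 + 3*o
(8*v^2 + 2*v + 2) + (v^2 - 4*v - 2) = 9*v^2 - 2*v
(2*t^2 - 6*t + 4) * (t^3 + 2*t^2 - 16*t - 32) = 2*t^5 - 2*t^4 - 40*t^3 + 40*t^2 + 128*t - 128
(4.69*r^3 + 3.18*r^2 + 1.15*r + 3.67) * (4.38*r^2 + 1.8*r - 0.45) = 20.5422*r^5 + 22.3704*r^4 + 8.6505*r^3 + 16.7136*r^2 + 6.0885*r - 1.6515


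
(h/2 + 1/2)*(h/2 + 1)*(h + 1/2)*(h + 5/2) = h^4/4 + 3*h^3/2 + 49*h^2/16 + 39*h/16 + 5/8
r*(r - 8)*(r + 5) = r^3 - 3*r^2 - 40*r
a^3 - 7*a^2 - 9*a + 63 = (a - 7)*(a - 3)*(a + 3)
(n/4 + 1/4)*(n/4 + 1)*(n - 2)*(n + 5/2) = n^4/16 + 11*n^3/32 + 3*n^2/32 - 23*n/16 - 5/4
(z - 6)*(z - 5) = z^2 - 11*z + 30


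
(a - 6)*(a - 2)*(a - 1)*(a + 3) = a^4 - 6*a^3 - 7*a^2 + 48*a - 36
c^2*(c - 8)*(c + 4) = c^4 - 4*c^3 - 32*c^2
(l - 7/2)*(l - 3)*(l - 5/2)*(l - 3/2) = l^4 - 21*l^3/2 + 161*l^2/4 - 531*l/8 + 315/8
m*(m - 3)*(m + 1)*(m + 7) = m^4 + 5*m^3 - 17*m^2 - 21*m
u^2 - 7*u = u*(u - 7)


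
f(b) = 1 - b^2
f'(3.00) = -6.00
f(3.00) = -8.00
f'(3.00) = -6.00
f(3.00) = -8.00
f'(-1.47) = 2.94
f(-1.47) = -1.16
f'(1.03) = -2.06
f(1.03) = -0.06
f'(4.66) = -9.32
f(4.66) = -20.72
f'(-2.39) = 4.78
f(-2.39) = -4.71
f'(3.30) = -6.60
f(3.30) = -9.89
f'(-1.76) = 3.52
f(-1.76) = -2.10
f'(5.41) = -10.82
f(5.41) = -28.27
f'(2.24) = -4.48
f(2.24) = -4.02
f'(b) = -2*b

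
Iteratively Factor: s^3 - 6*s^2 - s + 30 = (s + 2)*(s^2 - 8*s + 15) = (s - 5)*(s + 2)*(s - 3)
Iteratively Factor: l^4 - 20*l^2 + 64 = (l - 4)*(l^3 + 4*l^2 - 4*l - 16) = (l - 4)*(l + 2)*(l^2 + 2*l - 8) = (l - 4)*(l + 2)*(l + 4)*(l - 2)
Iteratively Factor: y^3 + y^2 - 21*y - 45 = (y - 5)*(y^2 + 6*y + 9) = (y - 5)*(y + 3)*(y + 3)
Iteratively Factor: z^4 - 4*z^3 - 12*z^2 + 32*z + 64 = (z + 2)*(z^3 - 6*z^2 + 32) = (z - 4)*(z + 2)*(z^2 - 2*z - 8) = (z - 4)^2*(z + 2)*(z + 2)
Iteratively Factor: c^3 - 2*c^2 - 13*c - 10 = (c + 1)*(c^2 - 3*c - 10) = (c - 5)*(c + 1)*(c + 2)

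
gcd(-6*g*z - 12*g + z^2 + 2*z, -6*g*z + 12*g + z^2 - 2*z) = -6*g + z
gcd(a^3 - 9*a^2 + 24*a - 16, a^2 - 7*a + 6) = a - 1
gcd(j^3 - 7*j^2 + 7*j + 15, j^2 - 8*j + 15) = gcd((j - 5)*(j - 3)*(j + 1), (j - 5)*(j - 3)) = j^2 - 8*j + 15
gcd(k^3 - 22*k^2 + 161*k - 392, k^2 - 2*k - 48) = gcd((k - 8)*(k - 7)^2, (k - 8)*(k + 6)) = k - 8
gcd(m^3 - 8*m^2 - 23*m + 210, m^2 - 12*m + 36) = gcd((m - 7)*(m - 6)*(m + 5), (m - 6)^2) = m - 6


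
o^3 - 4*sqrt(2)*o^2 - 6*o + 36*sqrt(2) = (o - 3*sqrt(2))^2*(o + 2*sqrt(2))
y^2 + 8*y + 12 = (y + 2)*(y + 6)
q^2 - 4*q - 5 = (q - 5)*(q + 1)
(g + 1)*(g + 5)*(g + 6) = g^3 + 12*g^2 + 41*g + 30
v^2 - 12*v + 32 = (v - 8)*(v - 4)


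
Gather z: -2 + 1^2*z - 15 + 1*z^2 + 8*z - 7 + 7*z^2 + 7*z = 8*z^2 + 16*z - 24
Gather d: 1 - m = 1 - m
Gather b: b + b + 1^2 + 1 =2*b + 2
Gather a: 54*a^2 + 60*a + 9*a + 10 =54*a^2 + 69*a + 10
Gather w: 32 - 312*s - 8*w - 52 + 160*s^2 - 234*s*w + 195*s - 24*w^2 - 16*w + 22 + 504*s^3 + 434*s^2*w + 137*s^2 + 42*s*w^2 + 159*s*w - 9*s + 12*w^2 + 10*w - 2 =504*s^3 + 297*s^2 - 126*s + w^2*(42*s - 12) + w*(434*s^2 - 75*s - 14)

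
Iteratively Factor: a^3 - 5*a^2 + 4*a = (a - 1)*(a^2 - 4*a) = (a - 4)*(a - 1)*(a)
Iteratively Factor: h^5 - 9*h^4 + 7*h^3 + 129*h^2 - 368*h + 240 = (h + 4)*(h^4 - 13*h^3 + 59*h^2 - 107*h + 60) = (h - 1)*(h + 4)*(h^3 - 12*h^2 + 47*h - 60) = (h - 4)*(h - 1)*(h + 4)*(h^2 - 8*h + 15) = (h - 4)*(h - 3)*(h - 1)*(h + 4)*(h - 5)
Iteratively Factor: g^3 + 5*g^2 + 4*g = (g + 4)*(g^2 + g) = (g + 1)*(g + 4)*(g)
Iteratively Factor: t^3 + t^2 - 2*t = (t)*(t^2 + t - 2) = t*(t - 1)*(t + 2)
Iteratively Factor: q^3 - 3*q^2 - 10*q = (q - 5)*(q^2 + 2*q) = q*(q - 5)*(q + 2)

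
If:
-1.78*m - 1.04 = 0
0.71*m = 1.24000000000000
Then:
No Solution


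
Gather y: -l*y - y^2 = -l*y - y^2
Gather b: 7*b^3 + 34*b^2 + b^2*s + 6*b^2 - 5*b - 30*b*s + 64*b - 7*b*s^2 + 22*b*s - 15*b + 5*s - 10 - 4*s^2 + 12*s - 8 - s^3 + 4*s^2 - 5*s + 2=7*b^3 + b^2*(s + 40) + b*(-7*s^2 - 8*s + 44) - s^3 + 12*s - 16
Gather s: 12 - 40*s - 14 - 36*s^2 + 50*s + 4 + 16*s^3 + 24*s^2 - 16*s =16*s^3 - 12*s^2 - 6*s + 2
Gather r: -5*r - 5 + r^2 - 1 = r^2 - 5*r - 6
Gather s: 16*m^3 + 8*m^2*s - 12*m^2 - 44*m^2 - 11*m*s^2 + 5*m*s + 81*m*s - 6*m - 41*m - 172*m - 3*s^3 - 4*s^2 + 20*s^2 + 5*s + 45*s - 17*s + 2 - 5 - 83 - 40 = 16*m^3 - 56*m^2 - 219*m - 3*s^3 + s^2*(16 - 11*m) + s*(8*m^2 + 86*m + 33) - 126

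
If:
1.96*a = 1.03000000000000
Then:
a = 0.53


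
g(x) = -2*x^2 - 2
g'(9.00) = -36.00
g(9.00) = -164.00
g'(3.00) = -12.00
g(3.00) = -20.00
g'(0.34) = -1.36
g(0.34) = -2.23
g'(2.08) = -8.32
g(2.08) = -10.65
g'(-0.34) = 1.36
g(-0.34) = -2.23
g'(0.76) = -3.04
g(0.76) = -3.16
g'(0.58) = -2.32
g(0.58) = -2.67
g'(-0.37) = 1.48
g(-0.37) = -2.27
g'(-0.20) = 0.80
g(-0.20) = -2.08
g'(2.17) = -8.68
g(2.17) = -11.42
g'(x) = -4*x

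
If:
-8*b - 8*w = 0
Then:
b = -w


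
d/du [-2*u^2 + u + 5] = 1 - 4*u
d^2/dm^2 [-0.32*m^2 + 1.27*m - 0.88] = -0.640000000000000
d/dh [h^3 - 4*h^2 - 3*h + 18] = 3*h^2 - 8*h - 3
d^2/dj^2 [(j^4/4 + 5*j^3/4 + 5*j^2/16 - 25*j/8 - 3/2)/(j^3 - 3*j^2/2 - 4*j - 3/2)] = 15*(2*j^3 + 3*j^2 + 12*j - 5)/(4*(j^6 - 6*j^5 + 3*j^4 + 28*j^3 - 9*j^2 - 54*j - 27))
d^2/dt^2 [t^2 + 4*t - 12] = 2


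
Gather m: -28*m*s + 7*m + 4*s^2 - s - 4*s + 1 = m*(7 - 28*s) + 4*s^2 - 5*s + 1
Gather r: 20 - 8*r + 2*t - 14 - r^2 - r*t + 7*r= -r^2 + r*(-t - 1) + 2*t + 6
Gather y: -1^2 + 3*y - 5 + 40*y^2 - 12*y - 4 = 40*y^2 - 9*y - 10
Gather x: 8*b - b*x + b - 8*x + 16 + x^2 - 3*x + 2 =9*b + x^2 + x*(-b - 11) + 18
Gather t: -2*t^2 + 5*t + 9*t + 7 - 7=-2*t^2 + 14*t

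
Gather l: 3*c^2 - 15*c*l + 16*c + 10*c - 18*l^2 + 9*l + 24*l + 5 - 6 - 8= 3*c^2 + 26*c - 18*l^2 + l*(33 - 15*c) - 9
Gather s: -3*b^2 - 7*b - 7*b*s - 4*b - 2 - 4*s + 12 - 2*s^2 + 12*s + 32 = -3*b^2 - 11*b - 2*s^2 + s*(8 - 7*b) + 42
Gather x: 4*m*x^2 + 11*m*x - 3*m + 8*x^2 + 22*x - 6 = -3*m + x^2*(4*m + 8) + x*(11*m + 22) - 6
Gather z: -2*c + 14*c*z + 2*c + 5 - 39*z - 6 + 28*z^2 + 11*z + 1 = 28*z^2 + z*(14*c - 28)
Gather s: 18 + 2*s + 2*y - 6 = 2*s + 2*y + 12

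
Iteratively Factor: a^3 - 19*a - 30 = (a - 5)*(a^2 + 5*a + 6) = (a - 5)*(a + 2)*(a + 3)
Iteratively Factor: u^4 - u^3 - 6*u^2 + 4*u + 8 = (u + 1)*(u^3 - 2*u^2 - 4*u + 8) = (u - 2)*(u + 1)*(u^2 - 4) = (u - 2)*(u + 1)*(u + 2)*(u - 2)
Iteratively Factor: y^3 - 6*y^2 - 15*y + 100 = (y + 4)*(y^2 - 10*y + 25) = (y - 5)*(y + 4)*(y - 5)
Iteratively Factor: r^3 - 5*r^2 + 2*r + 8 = (r - 4)*(r^2 - r - 2) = (r - 4)*(r - 2)*(r + 1)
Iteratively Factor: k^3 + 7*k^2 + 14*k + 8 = (k + 2)*(k^2 + 5*k + 4) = (k + 1)*(k + 2)*(k + 4)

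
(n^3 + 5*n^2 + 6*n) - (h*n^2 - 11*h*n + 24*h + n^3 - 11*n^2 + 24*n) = -h*n^2 + 11*h*n - 24*h + 16*n^2 - 18*n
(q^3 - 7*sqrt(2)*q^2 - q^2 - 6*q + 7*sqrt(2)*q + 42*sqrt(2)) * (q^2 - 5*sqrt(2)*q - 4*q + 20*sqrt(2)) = q^5 - 12*sqrt(2)*q^4 - 5*q^4 + 68*q^3 + 60*sqrt(2)*q^3 - 326*q^2 + 24*sqrt(2)*q^2 - 288*sqrt(2)*q - 140*q + 1680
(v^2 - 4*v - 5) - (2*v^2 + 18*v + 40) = -v^2 - 22*v - 45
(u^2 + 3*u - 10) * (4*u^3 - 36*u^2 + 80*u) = 4*u^5 - 24*u^4 - 68*u^3 + 600*u^2 - 800*u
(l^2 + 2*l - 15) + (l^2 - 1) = 2*l^2 + 2*l - 16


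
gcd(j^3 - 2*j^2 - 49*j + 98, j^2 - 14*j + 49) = j - 7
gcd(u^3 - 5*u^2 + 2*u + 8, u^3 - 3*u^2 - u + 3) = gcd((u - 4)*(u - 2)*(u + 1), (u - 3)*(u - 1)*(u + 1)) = u + 1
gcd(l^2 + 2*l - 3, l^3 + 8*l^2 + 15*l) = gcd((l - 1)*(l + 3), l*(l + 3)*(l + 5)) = l + 3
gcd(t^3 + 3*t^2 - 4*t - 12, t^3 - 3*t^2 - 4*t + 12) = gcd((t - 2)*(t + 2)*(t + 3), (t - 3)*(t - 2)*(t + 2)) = t^2 - 4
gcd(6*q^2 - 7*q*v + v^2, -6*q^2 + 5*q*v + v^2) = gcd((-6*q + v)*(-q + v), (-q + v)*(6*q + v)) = q - v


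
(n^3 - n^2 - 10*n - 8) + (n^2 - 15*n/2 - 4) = n^3 - 35*n/2 - 12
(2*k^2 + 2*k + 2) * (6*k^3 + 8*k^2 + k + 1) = 12*k^5 + 28*k^4 + 30*k^3 + 20*k^2 + 4*k + 2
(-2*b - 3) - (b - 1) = -3*b - 2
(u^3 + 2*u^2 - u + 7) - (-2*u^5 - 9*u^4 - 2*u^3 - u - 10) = 2*u^5 + 9*u^4 + 3*u^3 + 2*u^2 + 17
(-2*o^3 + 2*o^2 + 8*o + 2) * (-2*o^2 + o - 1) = 4*o^5 - 6*o^4 - 12*o^3 + 2*o^2 - 6*o - 2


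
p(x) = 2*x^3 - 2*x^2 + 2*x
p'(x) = 6*x^2 - 4*x + 2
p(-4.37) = -213.84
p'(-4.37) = 134.06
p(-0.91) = -4.98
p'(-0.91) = 10.61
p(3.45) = 65.22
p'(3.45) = 59.62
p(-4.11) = -180.86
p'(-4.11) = 119.79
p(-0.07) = -0.15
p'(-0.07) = 2.31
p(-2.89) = -70.76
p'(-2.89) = 63.67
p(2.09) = 13.70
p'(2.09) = 19.85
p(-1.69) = -18.75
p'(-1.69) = 25.90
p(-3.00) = -78.00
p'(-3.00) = 68.00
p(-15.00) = -7230.00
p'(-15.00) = 1412.00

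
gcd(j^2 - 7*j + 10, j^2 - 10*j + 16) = j - 2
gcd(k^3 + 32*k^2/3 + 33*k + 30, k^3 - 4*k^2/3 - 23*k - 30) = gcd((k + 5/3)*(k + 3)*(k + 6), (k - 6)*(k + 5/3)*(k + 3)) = k^2 + 14*k/3 + 5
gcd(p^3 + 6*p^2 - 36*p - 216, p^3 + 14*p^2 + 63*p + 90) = p + 6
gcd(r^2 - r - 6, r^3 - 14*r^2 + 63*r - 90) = r - 3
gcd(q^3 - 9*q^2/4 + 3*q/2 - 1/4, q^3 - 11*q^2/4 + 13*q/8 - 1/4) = q - 1/4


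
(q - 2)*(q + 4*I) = q^2 - 2*q + 4*I*q - 8*I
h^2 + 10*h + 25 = (h + 5)^2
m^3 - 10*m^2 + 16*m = m*(m - 8)*(m - 2)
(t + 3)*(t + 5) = t^2 + 8*t + 15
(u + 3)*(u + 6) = u^2 + 9*u + 18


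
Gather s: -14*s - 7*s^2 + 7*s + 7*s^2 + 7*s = 0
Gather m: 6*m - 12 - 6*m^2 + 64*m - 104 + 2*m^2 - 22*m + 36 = -4*m^2 + 48*m - 80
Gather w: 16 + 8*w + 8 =8*w + 24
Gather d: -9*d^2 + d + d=-9*d^2 + 2*d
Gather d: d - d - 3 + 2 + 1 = 0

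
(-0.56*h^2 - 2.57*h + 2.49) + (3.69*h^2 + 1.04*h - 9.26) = 3.13*h^2 - 1.53*h - 6.77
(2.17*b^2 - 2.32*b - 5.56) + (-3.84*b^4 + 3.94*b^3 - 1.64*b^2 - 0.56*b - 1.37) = -3.84*b^4 + 3.94*b^3 + 0.53*b^2 - 2.88*b - 6.93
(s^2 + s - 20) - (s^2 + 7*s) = -6*s - 20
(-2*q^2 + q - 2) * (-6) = 12*q^2 - 6*q + 12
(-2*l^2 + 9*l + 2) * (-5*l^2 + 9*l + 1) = 10*l^4 - 63*l^3 + 69*l^2 + 27*l + 2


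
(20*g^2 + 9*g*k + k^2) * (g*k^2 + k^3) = 20*g^3*k^2 + 29*g^2*k^3 + 10*g*k^4 + k^5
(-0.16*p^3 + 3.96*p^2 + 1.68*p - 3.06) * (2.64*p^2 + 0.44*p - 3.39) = -0.4224*p^5 + 10.384*p^4 + 6.72*p^3 - 20.7636*p^2 - 7.0416*p + 10.3734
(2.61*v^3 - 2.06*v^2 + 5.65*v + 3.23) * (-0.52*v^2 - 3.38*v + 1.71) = -1.3572*v^5 - 7.7506*v^4 + 8.4879*v^3 - 24.2992*v^2 - 1.2559*v + 5.5233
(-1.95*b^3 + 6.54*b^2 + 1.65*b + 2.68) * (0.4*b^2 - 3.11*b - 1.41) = -0.78*b^5 + 8.6805*b^4 - 16.9299*b^3 - 13.2809*b^2 - 10.6613*b - 3.7788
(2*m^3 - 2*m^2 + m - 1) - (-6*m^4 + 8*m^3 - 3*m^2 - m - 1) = 6*m^4 - 6*m^3 + m^2 + 2*m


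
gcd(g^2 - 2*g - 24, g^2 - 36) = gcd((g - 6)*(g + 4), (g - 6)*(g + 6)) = g - 6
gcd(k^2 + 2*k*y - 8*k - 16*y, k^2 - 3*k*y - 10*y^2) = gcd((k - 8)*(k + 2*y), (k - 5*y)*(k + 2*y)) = k + 2*y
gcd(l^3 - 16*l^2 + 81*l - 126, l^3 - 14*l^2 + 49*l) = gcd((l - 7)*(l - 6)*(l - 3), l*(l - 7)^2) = l - 7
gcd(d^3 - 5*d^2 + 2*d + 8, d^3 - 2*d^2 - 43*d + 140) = d - 4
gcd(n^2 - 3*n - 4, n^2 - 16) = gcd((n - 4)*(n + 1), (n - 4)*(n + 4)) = n - 4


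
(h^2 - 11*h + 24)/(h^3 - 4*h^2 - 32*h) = (h - 3)/(h*(h + 4))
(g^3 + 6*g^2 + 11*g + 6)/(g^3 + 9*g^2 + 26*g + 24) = (g + 1)/(g + 4)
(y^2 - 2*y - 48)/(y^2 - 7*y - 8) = (y + 6)/(y + 1)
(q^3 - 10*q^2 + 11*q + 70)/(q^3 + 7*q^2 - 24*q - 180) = (q^2 - 5*q - 14)/(q^2 + 12*q + 36)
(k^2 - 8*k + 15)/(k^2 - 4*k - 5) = (k - 3)/(k + 1)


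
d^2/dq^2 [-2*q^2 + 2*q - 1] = -4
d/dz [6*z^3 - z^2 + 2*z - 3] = 18*z^2 - 2*z + 2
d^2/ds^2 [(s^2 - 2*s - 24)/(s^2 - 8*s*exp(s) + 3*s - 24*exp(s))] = 2*((2*(s - 1)*(8*s*exp(s) - 2*s + 32*exp(s) - 3) - (-s^2 + 2*s + 24)*(4*s*exp(s) + 20*exp(s) - 1))*(s^2 - 8*s*exp(s) + 3*s - 24*exp(s)) - (-s^2 + 2*s + 24)*(8*s*exp(s) - 2*s + 32*exp(s) - 3)^2 + (s^2 - 8*s*exp(s) + 3*s - 24*exp(s))^2)/(s^2 - 8*s*exp(s) + 3*s - 24*exp(s))^3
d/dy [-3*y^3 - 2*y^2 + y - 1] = -9*y^2 - 4*y + 1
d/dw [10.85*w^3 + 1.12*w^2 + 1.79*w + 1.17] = 32.55*w^2 + 2.24*w + 1.79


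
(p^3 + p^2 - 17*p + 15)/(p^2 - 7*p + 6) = (p^2 + 2*p - 15)/(p - 6)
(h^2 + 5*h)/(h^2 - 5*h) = (h + 5)/(h - 5)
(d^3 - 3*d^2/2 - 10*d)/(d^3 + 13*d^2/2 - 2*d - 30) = d*(d - 4)/(d^2 + 4*d - 12)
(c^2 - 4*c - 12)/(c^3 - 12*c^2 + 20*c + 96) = 1/(c - 8)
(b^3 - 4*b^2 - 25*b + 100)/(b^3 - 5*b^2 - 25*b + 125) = (b - 4)/(b - 5)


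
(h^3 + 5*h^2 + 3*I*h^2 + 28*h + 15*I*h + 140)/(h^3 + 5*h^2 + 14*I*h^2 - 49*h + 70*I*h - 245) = (h - 4*I)/(h + 7*I)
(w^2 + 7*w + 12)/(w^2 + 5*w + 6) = (w + 4)/(w + 2)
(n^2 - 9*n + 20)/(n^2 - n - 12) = (n - 5)/(n + 3)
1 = 1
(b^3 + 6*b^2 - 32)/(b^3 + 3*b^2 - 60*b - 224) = (b^2 + 2*b - 8)/(b^2 - b - 56)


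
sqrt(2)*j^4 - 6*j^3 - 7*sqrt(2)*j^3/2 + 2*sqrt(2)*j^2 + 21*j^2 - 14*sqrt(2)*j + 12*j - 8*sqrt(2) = (j - 4)*(j - 2*sqrt(2))*(j - sqrt(2))*(sqrt(2)*j + sqrt(2)/2)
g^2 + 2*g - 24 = (g - 4)*(g + 6)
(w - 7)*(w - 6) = w^2 - 13*w + 42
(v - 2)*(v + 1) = v^2 - v - 2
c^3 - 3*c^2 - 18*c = c*(c - 6)*(c + 3)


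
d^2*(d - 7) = d^3 - 7*d^2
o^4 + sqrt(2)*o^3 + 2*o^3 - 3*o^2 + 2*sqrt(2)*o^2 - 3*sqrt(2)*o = o*(o - 1)*(o + 3)*(o + sqrt(2))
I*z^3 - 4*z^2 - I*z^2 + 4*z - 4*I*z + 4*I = (z + 2*I)^2*(I*z - I)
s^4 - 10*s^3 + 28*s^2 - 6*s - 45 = (s - 5)*(s - 3)^2*(s + 1)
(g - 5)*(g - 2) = g^2 - 7*g + 10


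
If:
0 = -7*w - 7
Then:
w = -1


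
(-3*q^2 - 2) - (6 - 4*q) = -3*q^2 + 4*q - 8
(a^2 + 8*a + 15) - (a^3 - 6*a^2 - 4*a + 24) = -a^3 + 7*a^2 + 12*a - 9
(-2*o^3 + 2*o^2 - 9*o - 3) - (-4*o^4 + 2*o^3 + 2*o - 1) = 4*o^4 - 4*o^3 + 2*o^2 - 11*o - 2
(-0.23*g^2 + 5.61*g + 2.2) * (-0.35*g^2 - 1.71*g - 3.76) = 0.0805*g^4 - 1.5702*g^3 - 9.4983*g^2 - 24.8556*g - 8.272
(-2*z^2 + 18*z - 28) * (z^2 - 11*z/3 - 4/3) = -2*z^4 + 76*z^3/3 - 274*z^2/3 + 236*z/3 + 112/3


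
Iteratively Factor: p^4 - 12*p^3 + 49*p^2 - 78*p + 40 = (p - 2)*(p^3 - 10*p^2 + 29*p - 20) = (p - 4)*(p - 2)*(p^2 - 6*p + 5) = (p - 4)*(p - 2)*(p - 1)*(p - 5)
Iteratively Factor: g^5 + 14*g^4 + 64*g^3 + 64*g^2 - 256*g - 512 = (g + 4)*(g^4 + 10*g^3 + 24*g^2 - 32*g - 128) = (g + 4)^2*(g^3 + 6*g^2 - 32) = (g + 4)^3*(g^2 + 2*g - 8) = (g - 2)*(g + 4)^3*(g + 4)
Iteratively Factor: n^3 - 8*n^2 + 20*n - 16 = (n - 2)*(n^2 - 6*n + 8) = (n - 2)^2*(n - 4)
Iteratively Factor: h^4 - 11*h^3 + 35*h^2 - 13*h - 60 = (h - 5)*(h^3 - 6*h^2 + 5*h + 12) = (h - 5)*(h - 4)*(h^2 - 2*h - 3) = (h - 5)*(h - 4)*(h + 1)*(h - 3)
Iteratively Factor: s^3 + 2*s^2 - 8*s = (s + 4)*(s^2 - 2*s) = (s - 2)*(s + 4)*(s)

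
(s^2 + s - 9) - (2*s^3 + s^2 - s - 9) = -2*s^3 + 2*s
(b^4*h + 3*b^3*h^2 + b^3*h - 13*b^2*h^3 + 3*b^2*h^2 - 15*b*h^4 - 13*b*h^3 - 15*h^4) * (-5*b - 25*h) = -5*b^5*h - 40*b^4*h^2 - 5*b^4*h - 10*b^3*h^3 - 40*b^3*h^2 + 400*b^2*h^4 - 10*b^2*h^3 + 375*b*h^5 + 400*b*h^4 + 375*h^5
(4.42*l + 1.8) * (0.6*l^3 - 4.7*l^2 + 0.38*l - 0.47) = 2.652*l^4 - 19.694*l^3 - 6.7804*l^2 - 1.3934*l - 0.846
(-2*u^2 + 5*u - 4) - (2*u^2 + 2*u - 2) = -4*u^2 + 3*u - 2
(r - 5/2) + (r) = 2*r - 5/2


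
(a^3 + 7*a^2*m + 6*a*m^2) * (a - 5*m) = a^4 + 2*a^3*m - 29*a^2*m^2 - 30*a*m^3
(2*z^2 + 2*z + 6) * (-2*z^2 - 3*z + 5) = -4*z^4 - 10*z^3 - 8*z^2 - 8*z + 30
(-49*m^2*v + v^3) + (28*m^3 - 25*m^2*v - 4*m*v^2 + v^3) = 28*m^3 - 74*m^2*v - 4*m*v^2 + 2*v^3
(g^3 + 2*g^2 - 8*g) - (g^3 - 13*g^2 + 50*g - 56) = 15*g^2 - 58*g + 56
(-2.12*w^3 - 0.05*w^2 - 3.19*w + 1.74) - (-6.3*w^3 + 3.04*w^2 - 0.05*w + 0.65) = 4.18*w^3 - 3.09*w^2 - 3.14*w + 1.09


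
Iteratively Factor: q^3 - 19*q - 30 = (q - 5)*(q^2 + 5*q + 6) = (q - 5)*(q + 3)*(q + 2)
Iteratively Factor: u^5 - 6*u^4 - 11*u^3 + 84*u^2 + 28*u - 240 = (u + 2)*(u^4 - 8*u^3 + 5*u^2 + 74*u - 120) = (u - 2)*(u + 2)*(u^3 - 6*u^2 - 7*u + 60) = (u - 5)*(u - 2)*(u + 2)*(u^2 - u - 12) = (u - 5)*(u - 2)*(u + 2)*(u + 3)*(u - 4)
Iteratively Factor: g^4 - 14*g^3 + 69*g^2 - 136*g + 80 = (g - 1)*(g^3 - 13*g^2 + 56*g - 80) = (g - 5)*(g - 1)*(g^2 - 8*g + 16) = (g - 5)*(g - 4)*(g - 1)*(g - 4)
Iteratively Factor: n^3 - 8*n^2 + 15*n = (n)*(n^2 - 8*n + 15) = n*(n - 3)*(n - 5)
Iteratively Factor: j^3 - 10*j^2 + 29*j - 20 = (j - 5)*(j^2 - 5*j + 4) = (j - 5)*(j - 4)*(j - 1)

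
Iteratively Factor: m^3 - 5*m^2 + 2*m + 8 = (m - 2)*(m^2 - 3*m - 4) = (m - 4)*(m - 2)*(m + 1)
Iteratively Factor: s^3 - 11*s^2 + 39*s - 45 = (s - 3)*(s^2 - 8*s + 15) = (s - 3)^2*(s - 5)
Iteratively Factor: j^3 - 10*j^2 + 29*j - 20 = (j - 4)*(j^2 - 6*j + 5) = (j - 4)*(j - 1)*(j - 5)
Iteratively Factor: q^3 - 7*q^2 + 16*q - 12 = (q - 3)*(q^2 - 4*q + 4) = (q - 3)*(q - 2)*(q - 2)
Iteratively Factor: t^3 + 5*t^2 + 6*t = (t)*(t^2 + 5*t + 6) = t*(t + 2)*(t + 3)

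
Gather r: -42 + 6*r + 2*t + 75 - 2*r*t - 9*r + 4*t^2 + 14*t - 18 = r*(-2*t - 3) + 4*t^2 + 16*t + 15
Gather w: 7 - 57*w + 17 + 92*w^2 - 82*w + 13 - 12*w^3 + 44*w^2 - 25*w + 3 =-12*w^3 + 136*w^2 - 164*w + 40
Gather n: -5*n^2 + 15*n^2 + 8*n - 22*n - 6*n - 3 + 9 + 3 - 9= 10*n^2 - 20*n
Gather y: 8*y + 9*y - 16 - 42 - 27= 17*y - 85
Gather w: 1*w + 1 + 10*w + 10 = 11*w + 11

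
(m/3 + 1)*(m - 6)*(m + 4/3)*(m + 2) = m^4/3 + m^3/9 - 76*m^2/9 - 68*m/3 - 16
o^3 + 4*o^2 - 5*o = o*(o - 1)*(o + 5)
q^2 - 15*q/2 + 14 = (q - 4)*(q - 7/2)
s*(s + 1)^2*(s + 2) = s^4 + 4*s^3 + 5*s^2 + 2*s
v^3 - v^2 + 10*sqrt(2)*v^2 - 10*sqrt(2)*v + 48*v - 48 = (v - 1)*(v + 4*sqrt(2))*(v + 6*sqrt(2))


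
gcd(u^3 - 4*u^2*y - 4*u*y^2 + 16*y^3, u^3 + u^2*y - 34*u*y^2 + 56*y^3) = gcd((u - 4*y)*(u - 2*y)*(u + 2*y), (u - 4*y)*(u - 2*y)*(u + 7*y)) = u^2 - 6*u*y + 8*y^2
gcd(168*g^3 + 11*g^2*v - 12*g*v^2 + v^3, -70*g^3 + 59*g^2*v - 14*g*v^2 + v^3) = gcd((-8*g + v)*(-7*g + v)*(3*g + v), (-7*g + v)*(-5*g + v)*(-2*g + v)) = -7*g + v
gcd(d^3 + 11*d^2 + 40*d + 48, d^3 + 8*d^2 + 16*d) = d^2 + 8*d + 16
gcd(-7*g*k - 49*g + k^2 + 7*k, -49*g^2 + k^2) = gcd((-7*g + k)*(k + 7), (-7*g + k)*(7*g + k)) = 7*g - k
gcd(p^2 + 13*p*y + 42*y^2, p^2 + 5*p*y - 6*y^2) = p + 6*y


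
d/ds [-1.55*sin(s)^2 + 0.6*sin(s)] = (0.6 - 3.1*sin(s))*cos(s)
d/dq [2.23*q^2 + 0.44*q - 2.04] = 4.46*q + 0.44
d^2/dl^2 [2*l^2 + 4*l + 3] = 4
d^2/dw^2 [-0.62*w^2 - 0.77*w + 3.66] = -1.24000000000000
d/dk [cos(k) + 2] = -sin(k)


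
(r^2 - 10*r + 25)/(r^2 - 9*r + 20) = (r - 5)/(r - 4)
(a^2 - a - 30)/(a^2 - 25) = (a - 6)/(a - 5)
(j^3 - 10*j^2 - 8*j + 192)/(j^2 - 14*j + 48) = j + 4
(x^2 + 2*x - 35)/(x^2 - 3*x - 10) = (x + 7)/(x + 2)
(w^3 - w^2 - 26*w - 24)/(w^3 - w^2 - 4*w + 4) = (w^3 - w^2 - 26*w - 24)/(w^3 - w^2 - 4*w + 4)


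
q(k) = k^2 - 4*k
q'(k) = 2*k - 4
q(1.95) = -4.00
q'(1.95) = -0.10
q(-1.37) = 7.36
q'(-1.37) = -6.74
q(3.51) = -1.72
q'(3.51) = 3.02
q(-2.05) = 12.40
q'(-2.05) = -8.10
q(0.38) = -1.38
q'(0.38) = -3.24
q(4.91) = 4.47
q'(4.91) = 5.82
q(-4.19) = 34.32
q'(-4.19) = -12.38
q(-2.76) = 18.66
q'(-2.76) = -9.52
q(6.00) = 12.00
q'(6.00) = 8.00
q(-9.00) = 117.00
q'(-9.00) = -22.00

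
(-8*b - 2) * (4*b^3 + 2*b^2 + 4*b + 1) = -32*b^4 - 24*b^3 - 36*b^2 - 16*b - 2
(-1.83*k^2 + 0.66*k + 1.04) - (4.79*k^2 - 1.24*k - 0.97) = -6.62*k^2 + 1.9*k + 2.01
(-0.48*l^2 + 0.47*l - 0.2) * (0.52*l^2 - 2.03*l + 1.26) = -0.2496*l^4 + 1.2188*l^3 - 1.6629*l^2 + 0.9982*l - 0.252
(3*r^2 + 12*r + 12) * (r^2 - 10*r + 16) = 3*r^4 - 18*r^3 - 60*r^2 + 72*r + 192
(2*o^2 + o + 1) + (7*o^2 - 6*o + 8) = 9*o^2 - 5*o + 9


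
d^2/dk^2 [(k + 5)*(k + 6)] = 2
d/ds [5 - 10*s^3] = -30*s^2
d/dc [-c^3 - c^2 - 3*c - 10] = -3*c^2 - 2*c - 3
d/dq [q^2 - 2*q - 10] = 2*q - 2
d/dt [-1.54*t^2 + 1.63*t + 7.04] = 1.63 - 3.08*t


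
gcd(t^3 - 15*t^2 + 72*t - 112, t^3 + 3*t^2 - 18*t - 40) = t - 4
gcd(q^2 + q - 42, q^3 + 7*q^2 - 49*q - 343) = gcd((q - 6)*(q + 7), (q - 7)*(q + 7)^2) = q + 7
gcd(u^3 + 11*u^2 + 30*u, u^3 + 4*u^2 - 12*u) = u^2 + 6*u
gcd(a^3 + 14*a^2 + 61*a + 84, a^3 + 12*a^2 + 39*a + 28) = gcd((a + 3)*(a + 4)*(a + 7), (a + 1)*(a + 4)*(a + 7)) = a^2 + 11*a + 28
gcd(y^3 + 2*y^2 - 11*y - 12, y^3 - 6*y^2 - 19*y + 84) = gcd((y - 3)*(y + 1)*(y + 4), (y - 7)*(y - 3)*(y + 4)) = y^2 + y - 12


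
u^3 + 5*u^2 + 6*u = u*(u + 2)*(u + 3)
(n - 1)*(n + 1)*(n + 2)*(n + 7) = n^4 + 9*n^3 + 13*n^2 - 9*n - 14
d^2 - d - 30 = (d - 6)*(d + 5)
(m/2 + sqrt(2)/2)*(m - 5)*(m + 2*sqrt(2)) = m^3/2 - 5*m^2/2 + 3*sqrt(2)*m^2/2 - 15*sqrt(2)*m/2 + 2*m - 10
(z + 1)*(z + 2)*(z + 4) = z^3 + 7*z^2 + 14*z + 8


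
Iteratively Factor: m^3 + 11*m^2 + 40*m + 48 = (m + 4)*(m^2 + 7*m + 12) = (m + 3)*(m + 4)*(m + 4)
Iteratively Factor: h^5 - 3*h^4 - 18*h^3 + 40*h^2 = (h - 5)*(h^4 + 2*h^3 - 8*h^2) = (h - 5)*(h - 2)*(h^3 + 4*h^2) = h*(h - 5)*(h - 2)*(h^2 + 4*h) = h*(h - 5)*(h - 2)*(h + 4)*(h)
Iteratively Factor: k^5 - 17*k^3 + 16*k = (k + 1)*(k^4 - k^3 - 16*k^2 + 16*k) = k*(k + 1)*(k^3 - k^2 - 16*k + 16) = k*(k + 1)*(k + 4)*(k^2 - 5*k + 4) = k*(k - 4)*(k + 1)*(k + 4)*(k - 1)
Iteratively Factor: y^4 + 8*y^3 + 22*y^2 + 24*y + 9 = (y + 1)*(y^3 + 7*y^2 + 15*y + 9) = (y + 1)*(y + 3)*(y^2 + 4*y + 3) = (y + 1)*(y + 3)^2*(y + 1)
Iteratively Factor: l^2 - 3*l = (l - 3)*(l)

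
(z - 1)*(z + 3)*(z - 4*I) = z^3 + 2*z^2 - 4*I*z^2 - 3*z - 8*I*z + 12*I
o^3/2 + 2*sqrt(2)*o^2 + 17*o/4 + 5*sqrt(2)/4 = (o/2 + sqrt(2)/2)*(o + sqrt(2)/2)*(o + 5*sqrt(2)/2)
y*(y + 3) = y^2 + 3*y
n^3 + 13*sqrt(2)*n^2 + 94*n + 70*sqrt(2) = (n + sqrt(2))*(n + 5*sqrt(2))*(n + 7*sqrt(2))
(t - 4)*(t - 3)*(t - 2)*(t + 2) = t^4 - 7*t^3 + 8*t^2 + 28*t - 48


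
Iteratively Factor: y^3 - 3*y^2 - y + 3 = (y - 3)*(y^2 - 1) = (y - 3)*(y - 1)*(y + 1)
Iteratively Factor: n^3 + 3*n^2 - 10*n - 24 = (n + 4)*(n^2 - n - 6) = (n - 3)*(n + 4)*(n + 2)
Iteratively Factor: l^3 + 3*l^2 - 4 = (l + 2)*(l^2 + l - 2) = (l - 1)*(l + 2)*(l + 2)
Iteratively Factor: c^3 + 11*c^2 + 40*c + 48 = (c + 4)*(c^2 + 7*c + 12) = (c + 4)^2*(c + 3)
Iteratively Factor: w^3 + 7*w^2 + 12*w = (w + 3)*(w^2 + 4*w) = (w + 3)*(w + 4)*(w)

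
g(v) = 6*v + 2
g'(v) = 6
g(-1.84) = -9.04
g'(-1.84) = 6.00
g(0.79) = 6.74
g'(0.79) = 6.00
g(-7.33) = -41.98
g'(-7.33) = 6.00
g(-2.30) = -11.80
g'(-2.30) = 6.00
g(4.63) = 29.78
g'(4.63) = 6.00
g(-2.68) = -14.08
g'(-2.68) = 6.00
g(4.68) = 30.08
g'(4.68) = 6.00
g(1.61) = 11.66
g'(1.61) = 6.00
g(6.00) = 38.00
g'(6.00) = 6.00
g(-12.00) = -70.00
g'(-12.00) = 6.00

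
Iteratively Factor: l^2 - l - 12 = (l - 4)*(l + 3)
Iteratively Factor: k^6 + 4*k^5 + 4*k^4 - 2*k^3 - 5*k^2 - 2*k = (k + 2)*(k^5 + 2*k^4 - 2*k^2 - k) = (k + 1)*(k + 2)*(k^4 + k^3 - k^2 - k) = (k + 1)^2*(k + 2)*(k^3 - k) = (k - 1)*(k + 1)^2*(k + 2)*(k^2 + k) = (k - 1)*(k + 1)^3*(k + 2)*(k)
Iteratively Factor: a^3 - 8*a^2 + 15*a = (a - 5)*(a^2 - 3*a) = (a - 5)*(a - 3)*(a)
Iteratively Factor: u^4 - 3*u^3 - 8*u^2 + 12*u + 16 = (u - 4)*(u^3 + u^2 - 4*u - 4) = (u - 4)*(u + 2)*(u^2 - u - 2) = (u - 4)*(u + 1)*(u + 2)*(u - 2)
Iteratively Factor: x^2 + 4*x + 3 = (x + 1)*(x + 3)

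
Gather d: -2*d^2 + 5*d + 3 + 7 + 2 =-2*d^2 + 5*d + 12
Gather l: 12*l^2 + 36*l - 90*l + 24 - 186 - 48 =12*l^2 - 54*l - 210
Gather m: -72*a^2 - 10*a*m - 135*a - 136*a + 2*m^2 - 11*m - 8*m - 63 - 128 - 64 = -72*a^2 - 271*a + 2*m^2 + m*(-10*a - 19) - 255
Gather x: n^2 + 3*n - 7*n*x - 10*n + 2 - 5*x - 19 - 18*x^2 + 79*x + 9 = n^2 - 7*n - 18*x^2 + x*(74 - 7*n) - 8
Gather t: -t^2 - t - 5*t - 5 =-t^2 - 6*t - 5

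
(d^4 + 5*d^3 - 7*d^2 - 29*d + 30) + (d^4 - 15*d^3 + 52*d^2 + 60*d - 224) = 2*d^4 - 10*d^3 + 45*d^2 + 31*d - 194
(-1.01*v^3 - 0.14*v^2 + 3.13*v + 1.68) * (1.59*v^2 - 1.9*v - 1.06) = -1.6059*v^5 + 1.6964*v^4 + 6.3133*v^3 - 3.1274*v^2 - 6.5098*v - 1.7808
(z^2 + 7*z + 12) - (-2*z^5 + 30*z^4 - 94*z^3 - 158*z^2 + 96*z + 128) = 2*z^5 - 30*z^4 + 94*z^3 + 159*z^2 - 89*z - 116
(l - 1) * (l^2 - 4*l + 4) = l^3 - 5*l^2 + 8*l - 4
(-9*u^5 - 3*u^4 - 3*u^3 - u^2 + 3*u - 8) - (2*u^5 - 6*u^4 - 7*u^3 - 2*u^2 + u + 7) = -11*u^5 + 3*u^4 + 4*u^3 + u^2 + 2*u - 15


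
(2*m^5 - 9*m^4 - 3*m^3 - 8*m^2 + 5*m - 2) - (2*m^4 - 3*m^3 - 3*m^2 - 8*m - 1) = 2*m^5 - 11*m^4 - 5*m^2 + 13*m - 1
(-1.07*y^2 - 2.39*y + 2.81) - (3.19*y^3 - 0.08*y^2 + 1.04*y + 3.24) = -3.19*y^3 - 0.99*y^2 - 3.43*y - 0.43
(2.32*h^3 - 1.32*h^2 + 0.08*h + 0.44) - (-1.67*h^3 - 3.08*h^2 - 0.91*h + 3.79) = 3.99*h^3 + 1.76*h^2 + 0.99*h - 3.35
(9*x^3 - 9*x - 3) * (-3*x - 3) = -27*x^4 - 27*x^3 + 27*x^2 + 36*x + 9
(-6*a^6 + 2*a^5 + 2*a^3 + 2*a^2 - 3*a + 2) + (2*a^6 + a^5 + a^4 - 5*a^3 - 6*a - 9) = -4*a^6 + 3*a^5 + a^4 - 3*a^3 + 2*a^2 - 9*a - 7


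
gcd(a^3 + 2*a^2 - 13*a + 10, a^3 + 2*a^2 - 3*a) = a - 1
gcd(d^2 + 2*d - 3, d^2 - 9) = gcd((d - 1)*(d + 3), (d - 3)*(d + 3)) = d + 3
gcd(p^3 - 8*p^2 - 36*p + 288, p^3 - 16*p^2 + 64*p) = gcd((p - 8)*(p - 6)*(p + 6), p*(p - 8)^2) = p - 8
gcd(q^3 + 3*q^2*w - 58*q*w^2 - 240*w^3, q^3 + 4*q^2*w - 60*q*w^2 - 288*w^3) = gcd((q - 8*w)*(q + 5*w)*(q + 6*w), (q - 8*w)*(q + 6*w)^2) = q^2 - 2*q*w - 48*w^2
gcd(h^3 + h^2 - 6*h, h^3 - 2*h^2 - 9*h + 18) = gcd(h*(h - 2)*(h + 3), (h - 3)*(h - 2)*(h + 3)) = h^2 + h - 6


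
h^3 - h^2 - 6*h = h*(h - 3)*(h + 2)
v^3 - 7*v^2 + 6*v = v*(v - 6)*(v - 1)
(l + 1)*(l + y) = l^2 + l*y + l + y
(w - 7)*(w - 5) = w^2 - 12*w + 35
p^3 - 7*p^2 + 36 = (p - 6)*(p - 3)*(p + 2)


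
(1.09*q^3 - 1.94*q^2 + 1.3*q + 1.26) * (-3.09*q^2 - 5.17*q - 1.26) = -3.3681*q^5 + 0.359299999999999*q^4 + 4.6394*q^3 - 8.17*q^2 - 8.1522*q - 1.5876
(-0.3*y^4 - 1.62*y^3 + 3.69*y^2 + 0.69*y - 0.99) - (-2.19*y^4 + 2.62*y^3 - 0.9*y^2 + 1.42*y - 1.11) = 1.89*y^4 - 4.24*y^3 + 4.59*y^2 - 0.73*y + 0.12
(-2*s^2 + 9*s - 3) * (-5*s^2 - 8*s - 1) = 10*s^4 - 29*s^3 - 55*s^2 + 15*s + 3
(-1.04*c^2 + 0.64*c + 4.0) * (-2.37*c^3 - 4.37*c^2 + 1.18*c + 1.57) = 2.4648*c^5 + 3.028*c^4 - 13.504*c^3 - 18.3576*c^2 + 5.7248*c + 6.28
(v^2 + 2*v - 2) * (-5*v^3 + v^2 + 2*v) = -5*v^5 - 9*v^4 + 14*v^3 + 2*v^2 - 4*v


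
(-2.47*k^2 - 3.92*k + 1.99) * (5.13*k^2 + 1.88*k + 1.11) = -12.6711*k^4 - 24.7532*k^3 + 0.0974000000000004*k^2 - 0.610000000000001*k + 2.2089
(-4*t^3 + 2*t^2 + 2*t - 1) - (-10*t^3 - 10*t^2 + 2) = 6*t^3 + 12*t^2 + 2*t - 3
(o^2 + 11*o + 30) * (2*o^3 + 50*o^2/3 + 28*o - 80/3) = 2*o^5 + 116*o^4/3 + 814*o^3/3 + 2344*o^2/3 + 1640*o/3 - 800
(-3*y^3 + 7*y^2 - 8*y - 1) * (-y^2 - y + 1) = 3*y^5 - 4*y^4 - 2*y^3 + 16*y^2 - 7*y - 1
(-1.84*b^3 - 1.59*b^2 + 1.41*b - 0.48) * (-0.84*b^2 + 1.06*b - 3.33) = 1.5456*b^5 - 0.6148*b^4 + 3.2574*b^3 + 7.1925*b^2 - 5.2041*b + 1.5984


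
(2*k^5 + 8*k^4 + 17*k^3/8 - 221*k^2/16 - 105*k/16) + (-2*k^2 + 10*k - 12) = 2*k^5 + 8*k^4 + 17*k^3/8 - 253*k^2/16 + 55*k/16 - 12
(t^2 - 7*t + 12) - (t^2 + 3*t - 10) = 22 - 10*t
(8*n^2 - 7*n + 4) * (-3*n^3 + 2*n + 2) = -24*n^5 + 21*n^4 + 4*n^3 + 2*n^2 - 6*n + 8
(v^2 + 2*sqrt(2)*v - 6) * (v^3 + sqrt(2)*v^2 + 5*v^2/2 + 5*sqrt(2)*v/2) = v^5 + 5*v^4/2 + 3*sqrt(2)*v^4 - 2*v^3 + 15*sqrt(2)*v^3/2 - 6*sqrt(2)*v^2 - 5*v^2 - 15*sqrt(2)*v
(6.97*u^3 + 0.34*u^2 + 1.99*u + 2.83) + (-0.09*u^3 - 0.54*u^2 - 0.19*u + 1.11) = 6.88*u^3 - 0.2*u^2 + 1.8*u + 3.94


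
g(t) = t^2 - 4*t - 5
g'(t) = 2*t - 4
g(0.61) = -7.07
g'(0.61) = -2.78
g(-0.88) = -0.71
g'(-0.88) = -5.76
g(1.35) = -8.58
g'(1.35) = -1.30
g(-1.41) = 2.63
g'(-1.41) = -6.82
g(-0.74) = -1.49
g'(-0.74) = -5.48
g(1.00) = -8.00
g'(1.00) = -2.00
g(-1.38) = 2.42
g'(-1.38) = -6.76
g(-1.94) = 6.52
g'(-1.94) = -7.88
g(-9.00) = 112.00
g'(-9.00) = -22.00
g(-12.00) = 187.00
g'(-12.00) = -28.00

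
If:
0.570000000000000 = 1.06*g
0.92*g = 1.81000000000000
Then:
No Solution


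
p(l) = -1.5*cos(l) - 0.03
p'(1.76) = 1.47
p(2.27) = 0.94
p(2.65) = 1.29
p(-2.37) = 1.05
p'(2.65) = 0.71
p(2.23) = 0.89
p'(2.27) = 1.15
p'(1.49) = 1.50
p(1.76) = 0.25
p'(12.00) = -0.80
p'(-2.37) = -1.05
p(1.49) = -0.15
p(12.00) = -1.30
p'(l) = 1.5*sin(l)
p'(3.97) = -1.11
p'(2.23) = 1.19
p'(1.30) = 1.45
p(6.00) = -1.47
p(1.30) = -0.43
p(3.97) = 0.98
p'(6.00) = -0.42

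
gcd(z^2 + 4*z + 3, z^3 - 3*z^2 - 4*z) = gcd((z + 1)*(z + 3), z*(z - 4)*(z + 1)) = z + 1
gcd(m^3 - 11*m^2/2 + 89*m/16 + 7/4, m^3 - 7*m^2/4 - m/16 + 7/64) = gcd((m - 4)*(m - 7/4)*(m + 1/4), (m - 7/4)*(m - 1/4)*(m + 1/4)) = m^2 - 3*m/2 - 7/16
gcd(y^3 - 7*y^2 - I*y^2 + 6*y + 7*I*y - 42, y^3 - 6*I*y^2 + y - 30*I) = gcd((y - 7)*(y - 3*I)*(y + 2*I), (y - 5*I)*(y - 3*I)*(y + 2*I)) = y^2 - I*y + 6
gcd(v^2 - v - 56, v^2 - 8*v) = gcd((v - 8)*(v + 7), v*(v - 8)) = v - 8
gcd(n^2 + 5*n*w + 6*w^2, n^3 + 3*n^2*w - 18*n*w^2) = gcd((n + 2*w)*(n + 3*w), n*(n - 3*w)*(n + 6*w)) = 1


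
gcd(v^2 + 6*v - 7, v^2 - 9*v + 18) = 1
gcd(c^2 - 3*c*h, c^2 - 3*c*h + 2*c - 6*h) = c - 3*h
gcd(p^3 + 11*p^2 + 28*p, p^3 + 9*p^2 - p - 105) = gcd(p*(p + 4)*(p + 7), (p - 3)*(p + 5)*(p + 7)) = p + 7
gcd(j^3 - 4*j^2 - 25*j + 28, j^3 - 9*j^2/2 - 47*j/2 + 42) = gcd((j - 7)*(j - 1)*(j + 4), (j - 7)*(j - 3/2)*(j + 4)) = j^2 - 3*j - 28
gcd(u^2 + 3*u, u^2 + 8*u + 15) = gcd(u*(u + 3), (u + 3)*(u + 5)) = u + 3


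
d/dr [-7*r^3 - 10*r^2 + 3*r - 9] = -21*r^2 - 20*r + 3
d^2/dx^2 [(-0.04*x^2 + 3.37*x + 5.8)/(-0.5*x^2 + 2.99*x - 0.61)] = (-1.5654*x^3 - 8.7732*x^2 + 58.1931*x - 112.430478)/(0.125*x^6 - 2.2425*x^5 + 13.86765*x^4 - 32.202599*x^3 + 16.918533*x^2 - 3.337737*x + 0.226981)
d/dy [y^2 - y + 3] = 2*y - 1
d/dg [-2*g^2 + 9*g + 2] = 9 - 4*g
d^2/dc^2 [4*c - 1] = 0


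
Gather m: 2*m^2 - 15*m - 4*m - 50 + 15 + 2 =2*m^2 - 19*m - 33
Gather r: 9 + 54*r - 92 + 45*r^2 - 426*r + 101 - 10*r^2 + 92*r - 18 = 35*r^2 - 280*r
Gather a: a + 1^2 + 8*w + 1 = a + 8*w + 2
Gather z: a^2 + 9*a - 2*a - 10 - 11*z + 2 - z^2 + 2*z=a^2 + 7*a - z^2 - 9*z - 8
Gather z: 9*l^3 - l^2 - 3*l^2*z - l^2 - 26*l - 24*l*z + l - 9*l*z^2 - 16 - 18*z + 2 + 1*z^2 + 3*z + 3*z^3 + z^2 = 9*l^3 - 2*l^2 - 25*l + 3*z^3 + z^2*(2 - 9*l) + z*(-3*l^2 - 24*l - 15) - 14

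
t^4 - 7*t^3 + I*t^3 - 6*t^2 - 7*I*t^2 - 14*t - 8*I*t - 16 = (t - 8)*(t + 1)*(t - I)*(t + 2*I)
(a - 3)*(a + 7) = a^2 + 4*a - 21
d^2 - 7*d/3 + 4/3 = (d - 4/3)*(d - 1)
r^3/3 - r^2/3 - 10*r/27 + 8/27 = (r/3 + 1/3)*(r - 4/3)*(r - 2/3)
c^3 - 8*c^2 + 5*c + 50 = (c - 5)^2*(c + 2)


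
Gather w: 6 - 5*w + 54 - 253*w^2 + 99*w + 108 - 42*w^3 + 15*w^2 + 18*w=-42*w^3 - 238*w^2 + 112*w + 168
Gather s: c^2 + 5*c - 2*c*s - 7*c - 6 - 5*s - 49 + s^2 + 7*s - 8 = c^2 - 2*c + s^2 + s*(2 - 2*c) - 63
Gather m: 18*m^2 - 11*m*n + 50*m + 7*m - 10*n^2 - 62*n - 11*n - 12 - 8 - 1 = 18*m^2 + m*(57 - 11*n) - 10*n^2 - 73*n - 21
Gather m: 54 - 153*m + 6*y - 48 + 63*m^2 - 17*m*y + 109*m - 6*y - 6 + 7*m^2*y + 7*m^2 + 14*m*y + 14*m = m^2*(7*y + 70) + m*(-3*y - 30)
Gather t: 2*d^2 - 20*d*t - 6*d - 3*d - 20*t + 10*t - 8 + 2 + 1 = 2*d^2 - 9*d + t*(-20*d - 10) - 5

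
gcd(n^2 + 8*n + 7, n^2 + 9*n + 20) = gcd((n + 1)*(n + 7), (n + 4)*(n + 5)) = 1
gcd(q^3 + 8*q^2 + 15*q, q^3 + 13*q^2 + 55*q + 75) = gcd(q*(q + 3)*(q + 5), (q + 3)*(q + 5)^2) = q^2 + 8*q + 15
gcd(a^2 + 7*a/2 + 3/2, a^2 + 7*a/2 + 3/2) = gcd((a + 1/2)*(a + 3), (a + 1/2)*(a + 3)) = a^2 + 7*a/2 + 3/2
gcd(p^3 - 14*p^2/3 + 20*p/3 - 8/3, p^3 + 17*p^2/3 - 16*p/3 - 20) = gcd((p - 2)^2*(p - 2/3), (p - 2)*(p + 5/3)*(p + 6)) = p - 2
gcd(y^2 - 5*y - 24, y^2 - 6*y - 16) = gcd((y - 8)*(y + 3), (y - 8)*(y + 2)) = y - 8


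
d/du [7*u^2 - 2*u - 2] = 14*u - 2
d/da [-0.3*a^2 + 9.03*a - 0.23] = 9.03 - 0.6*a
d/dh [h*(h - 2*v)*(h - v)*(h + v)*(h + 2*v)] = 5*h^4 - 15*h^2*v^2 + 4*v^4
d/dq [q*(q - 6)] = 2*q - 6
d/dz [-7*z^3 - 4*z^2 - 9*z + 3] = -21*z^2 - 8*z - 9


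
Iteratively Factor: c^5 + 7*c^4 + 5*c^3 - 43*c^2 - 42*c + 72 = (c + 3)*(c^4 + 4*c^3 - 7*c^2 - 22*c + 24) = (c + 3)^2*(c^3 + c^2 - 10*c + 8) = (c - 2)*(c + 3)^2*(c^2 + 3*c - 4) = (c - 2)*(c - 1)*(c + 3)^2*(c + 4)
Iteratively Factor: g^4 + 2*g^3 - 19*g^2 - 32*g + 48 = (g - 1)*(g^3 + 3*g^2 - 16*g - 48) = (g - 1)*(g + 4)*(g^2 - g - 12) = (g - 1)*(g + 3)*(g + 4)*(g - 4)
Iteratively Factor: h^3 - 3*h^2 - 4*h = (h - 4)*(h^2 + h) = (h - 4)*(h + 1)*(h)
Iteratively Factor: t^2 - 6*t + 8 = (t - 2)*(t - 4)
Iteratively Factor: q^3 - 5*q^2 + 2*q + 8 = (q - 2)*(q^2 - 3*q - 4) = (q - 4)*(q - 2)*(q + 1)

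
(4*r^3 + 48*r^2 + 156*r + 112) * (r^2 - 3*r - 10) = 4*r^5 + 36*r^4 - 28*r^3 - 836*r^2 - 1896*r - 1120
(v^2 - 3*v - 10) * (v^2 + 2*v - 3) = v^4 - v^3 - 19*v^2 - 11*v + 30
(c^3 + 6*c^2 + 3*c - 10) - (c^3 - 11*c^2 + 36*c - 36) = 17*c^2 - 33*c + 26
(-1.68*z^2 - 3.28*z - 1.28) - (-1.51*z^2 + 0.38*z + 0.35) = -0.17*z^2 - 3.66*z - 1.63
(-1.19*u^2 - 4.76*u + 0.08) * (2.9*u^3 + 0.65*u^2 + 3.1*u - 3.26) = -3.451*u^5 - 14.5775*u^4 - 6.551*u^3 - 10.8246*u^2 + 15.7656*u - 0.2608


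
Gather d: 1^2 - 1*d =1 - d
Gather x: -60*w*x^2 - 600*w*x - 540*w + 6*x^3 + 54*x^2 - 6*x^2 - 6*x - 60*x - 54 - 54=-540*w + 6*x^3 + x^2*(48 - 60*w) + x*(-600*w - 66) - 108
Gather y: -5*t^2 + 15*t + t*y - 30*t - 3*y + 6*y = -5*t^2 - 15*t + y*(t + 3)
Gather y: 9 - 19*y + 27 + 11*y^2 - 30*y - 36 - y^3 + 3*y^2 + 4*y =-y^3 + 14*y^2 - 45*y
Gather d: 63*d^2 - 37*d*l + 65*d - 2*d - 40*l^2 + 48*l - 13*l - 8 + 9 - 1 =63*d^2 + d*(63 - 37*l) - 40*l^2 + 35*l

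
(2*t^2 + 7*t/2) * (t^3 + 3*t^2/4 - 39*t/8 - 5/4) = 2*t^5 + 5*t^4 - 57*t^3/8 - 313*t^2/16 - 35*t/8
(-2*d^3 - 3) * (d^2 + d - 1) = -2*d^5 - 2*d^4 + 2*d^3 - 3*d^2 - 3*d + 3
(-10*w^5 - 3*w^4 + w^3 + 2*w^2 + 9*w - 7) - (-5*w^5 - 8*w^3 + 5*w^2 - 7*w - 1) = -5*w^5 - 3*w^4 + 9*w^3 - 3*w^2 + 16*w - 6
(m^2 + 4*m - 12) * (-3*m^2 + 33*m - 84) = -3*m^4 + 21*m^3 + 84*m^2 - 732*m + 1008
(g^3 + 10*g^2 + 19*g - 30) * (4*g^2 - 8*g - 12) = 4*g^5 + 32*g^4 - 16*g^3 - 392*g^2 + 12*g + 360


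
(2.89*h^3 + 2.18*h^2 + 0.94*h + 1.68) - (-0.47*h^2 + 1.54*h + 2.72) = 2.89*h^3 + 2.65*h^2 - 0.6*h - 1.04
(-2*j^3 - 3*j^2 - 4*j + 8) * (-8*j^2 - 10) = 16*j^5 + 24*j^4 + 52*j^3 - 34*j^2 + 40*j - 80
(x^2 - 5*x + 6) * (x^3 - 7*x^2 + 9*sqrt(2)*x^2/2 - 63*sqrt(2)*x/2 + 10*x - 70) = x^5 - 12*x^4 + 9*sqrt(2)*x^4/2 - 54*sqrt(2)*x^3 + 51*x^3 - 162*x^2 + 369*sqrt(2)*x^2/2 - 189*sqrt(2)*x + 410*x - 420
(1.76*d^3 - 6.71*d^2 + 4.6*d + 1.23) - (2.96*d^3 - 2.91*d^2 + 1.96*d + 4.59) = -1.2*d^3 - 3.8*d^2 + 2.64*d - 3.36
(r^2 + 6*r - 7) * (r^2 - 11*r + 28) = r^4 - 5*r^3 - 45*r^2 + 245*r - 196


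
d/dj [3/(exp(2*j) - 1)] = -3/(2*sinh(j)^2)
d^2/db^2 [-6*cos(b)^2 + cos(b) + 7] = -cos(b) + 12*cos(2*b)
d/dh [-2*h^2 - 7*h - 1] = -4*h - 7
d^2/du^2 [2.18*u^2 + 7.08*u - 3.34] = 4.36000000000000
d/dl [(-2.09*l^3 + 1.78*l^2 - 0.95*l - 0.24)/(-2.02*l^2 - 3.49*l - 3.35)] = (4.2218*l^4 + 14.5882*l^3 + 12.8733*l^2 - 12.8956*l + 2.3449)/(4.0804*l^4 + 14.0996*l^3 + 25.7141*l^2 + 23.383*l + 11.2225)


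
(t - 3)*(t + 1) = t^2 - 2*t - 3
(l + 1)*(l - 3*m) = l^2 - 3*l*m + l - 3*m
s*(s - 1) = s^2 - s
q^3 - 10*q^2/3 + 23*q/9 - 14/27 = (q - 7/3)*(q - 2/3)*(q - 1/3)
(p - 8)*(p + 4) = p^2 - 4*p - 32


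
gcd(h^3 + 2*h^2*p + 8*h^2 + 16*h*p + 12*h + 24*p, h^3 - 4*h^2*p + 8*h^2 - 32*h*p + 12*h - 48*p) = h^2 + 8*h + 12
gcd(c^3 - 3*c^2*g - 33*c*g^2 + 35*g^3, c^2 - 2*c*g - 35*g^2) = c^2 - 2*c*g - 35*g^2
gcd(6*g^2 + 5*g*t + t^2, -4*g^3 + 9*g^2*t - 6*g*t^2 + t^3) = 1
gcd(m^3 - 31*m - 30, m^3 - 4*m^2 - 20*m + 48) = m - 6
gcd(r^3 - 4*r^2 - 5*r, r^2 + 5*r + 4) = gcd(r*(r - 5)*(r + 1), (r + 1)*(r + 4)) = r + 1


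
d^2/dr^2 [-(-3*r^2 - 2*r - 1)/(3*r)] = 2/(3*r^3)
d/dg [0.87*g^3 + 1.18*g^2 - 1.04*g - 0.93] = 2.61*g^2 + 2.36*g - 1.04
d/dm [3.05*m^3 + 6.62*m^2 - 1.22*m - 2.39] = 9.15*m^2 + 13.24*m - 1.22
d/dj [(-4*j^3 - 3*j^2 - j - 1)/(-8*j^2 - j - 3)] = (32*j^4 + 8*j^3 + 31*j^2 + 2*j + 2)/(64*j^4 + 16*j^3 + 49*j^2 + 6*j + 9)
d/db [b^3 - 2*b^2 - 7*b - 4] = 3*b^2 - 4*b - 7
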